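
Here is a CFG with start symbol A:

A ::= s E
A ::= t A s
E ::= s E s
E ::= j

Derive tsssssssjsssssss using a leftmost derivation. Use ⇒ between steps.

A ⇒ tAs ⇒ tsEs ⇒ tssEss ⇒ tsssEsss ⇒ tssssEssss ⇒ tsssssEsssss ⇒ tssssssEssssss ⇒ tsssssssEsssssss ⇒ tsssssssjsssssss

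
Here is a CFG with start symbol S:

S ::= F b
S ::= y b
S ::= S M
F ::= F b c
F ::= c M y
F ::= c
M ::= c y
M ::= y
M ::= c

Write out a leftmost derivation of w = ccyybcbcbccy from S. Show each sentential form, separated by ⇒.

S ⇒ SM ⇒ SMM ⇒ FbMM ⇒ FbcbMM ⇒ FbcbcbMM ⇒ cMybcbcbMM ⇒ ccyybcbcbMM ⇒ ccyybcbcbcM ⇒ ccyybcbcbccy

S ⇒ SM   [S ::= S M]
SM ⇒ SMM   [S ::= S M]
SMM ⇒ FbMM   [S ::= F b]
FbMM ⇒ FbcbMM   [F ::= F b c]
FbcbMM ⇒ FbcbcbMM   [F ::= F b c]
FbcbcbMM ⇒ cMybcbcbMM   [F ::= c M y]
cMybcbcbMM ⇒ ccyybcbcbMM   [M ::= c y]
ccyybcbcbMM ⇒ ccyybcbcbcM   [M ::= c]
ccyybcbcbcM ⇒ ccyybcbcbccy   [M ::= c y]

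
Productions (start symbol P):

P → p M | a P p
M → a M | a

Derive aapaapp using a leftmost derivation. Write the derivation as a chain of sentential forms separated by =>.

P => aPp   [P → a P p]
aPp => aaPpp   [P → a P p]
aaPpp => aapMpp   [P → p M]
aapMpp => aapaMpp   [M → a M]
aapaMpp => aapaapp   [M → a]

P => aPp => aaPpp => aapMpp => aapaMpp => aapaapp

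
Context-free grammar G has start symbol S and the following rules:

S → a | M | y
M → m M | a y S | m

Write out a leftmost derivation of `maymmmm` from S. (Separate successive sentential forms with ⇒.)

S ⇒ M   [S → M]
M ⇒ mM   [M → m M]
mM ⇒ mayS   [M → a y S]
mayS ⇒ mayM   [S → M]
mayM ⇒ maymM   [M → m M]
maymM ⇒ maymmM   [M → m M]
maymmM ⇒ maymmmM   [M → m M]
maymmmM ⇒ maymmmm   [M → m]

S⇒M⇒mM⇒mayS⇒mayM⇒maymM⇒maymmM⇒maymmmM⇒maymmmm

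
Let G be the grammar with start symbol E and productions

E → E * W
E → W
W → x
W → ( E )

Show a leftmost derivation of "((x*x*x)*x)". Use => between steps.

E => W => (E) => (E*W) => (W*W) => ((E)*W) => ((E*W)*W) => ((E*W*W)*W) => ((W*W*W)*W) => ((x*W*W)*W) => ((x*x*W)*W) => ((x*x*x)*W) => ((x*x*x)*x)

E => W   [E → W]
W => (E)   [W → ( E )]
(E) => (E*W)   [E → E * W]
(E*W) => (W*W)   [E → W]
(W*W) => ((E)*W)   [W → ( E )]
((E)*W) => ((E*W)*W)   [E → E * W]
((E*W)*W) => ((E*W*W)*W)   [E → E * W]
((E*W*W)*W) => ((W*W*W)*W)   [E → W]
((W*W*W)*W) => ((x*W*W)*W)   [W → x]
((x*W*W)*W) => ((x*x*W)*W)   [W → x]
((x*x*W)*W) => ((x*x*x)*W)   [W → x]
((x*x*x)*W) => ((x*x*x)*x)   [W → x]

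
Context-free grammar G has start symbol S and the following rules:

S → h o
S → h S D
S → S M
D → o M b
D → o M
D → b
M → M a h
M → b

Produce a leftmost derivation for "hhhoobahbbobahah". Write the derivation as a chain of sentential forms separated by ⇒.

S ⇒ hSD ⇒ hSMD ⇒ hhSDMD ⇒ hhhoDMD ⇒ hhhooMbMD ⇒ hhhooMahbMD ⇒ hhhoobahbMD ⇒ hhhoobahbbD ⇒ hhhoobahbboM ⇒ hhhoobahbboMah ⇒ hhhoobahbboMahah ⇒ hhhoobahbbobahah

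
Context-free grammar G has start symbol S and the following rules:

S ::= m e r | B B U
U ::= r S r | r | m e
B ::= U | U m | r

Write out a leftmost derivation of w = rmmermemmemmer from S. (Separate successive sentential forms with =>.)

S=>BBU=>UmBU=>rmBU=>rmUU=>rmmeU=>rmmerSr=>rmmerBBUr=>rmmerUmBUr=>rmmermemBUr=>rmmermemUmUr=>rmmermemmemUr=>rmmermemmemmer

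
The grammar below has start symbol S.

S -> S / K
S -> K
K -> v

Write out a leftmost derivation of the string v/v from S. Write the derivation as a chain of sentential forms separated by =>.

S => S/K   [S -> S / K]
S/K => K/K   [S -> K]
K/K => v/K   [K -> v]
v/K => v/v   [K -> v]

S => S/K => K/K => v/K => v/v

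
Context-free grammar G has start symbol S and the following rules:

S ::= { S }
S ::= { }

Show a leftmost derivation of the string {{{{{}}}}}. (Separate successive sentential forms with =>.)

S => {S} => {{S}} => {{{S}}} => {{{{S}}}} => {{{{{}}}}}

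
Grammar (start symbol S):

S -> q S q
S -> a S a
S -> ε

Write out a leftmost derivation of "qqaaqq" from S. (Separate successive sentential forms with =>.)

S => qSq   [S -> q S q]
qSq => qqSqq   [S -> q S q]
qqSqq => qqaSaqq   [S -> a S a]
qqaSaqq => qqaaqq   [S -> ε]

S => qSq => qqSqq => qqaSaqq => qqaaqq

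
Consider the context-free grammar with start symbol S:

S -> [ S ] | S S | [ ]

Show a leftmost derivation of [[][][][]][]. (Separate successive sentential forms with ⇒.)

S ⇒ SS ⇒ [S]S ⇒ [SS]S ⇒ [SSS]S ⇒ [SSSS]S ⇒ [[]SSS]S ⇒ [[][]SS]S ⇒ [[][][]S]S ⇒ [[][][][]]S ⇒ [[][][][]][]

S ⇒ SS   [S -> S S]
SS ⇒ [S]S   [S -> [ S ]]
[S]S ⇒ [SS]S   [S -> S S]
[SS]S ⇒ [SSS]S   [S -> S S]
[SSS]S ⇒ [SSSS]S   [S -> S S]
[SSSS]S ⇒ [[]SSS]S   [S -> [ ]]
[[]SSS]S ⇒ [[][]SS]S   [S -> [ ]]
[[][]SS]S ⇒ [[][][]S]S   [S -> [ ]]
[[][][]S]S ⇒ [[][][][]]S   [S -> [ ]]
[[][][][]]S ⇒ [[][][][]][]   [S -> [ ]]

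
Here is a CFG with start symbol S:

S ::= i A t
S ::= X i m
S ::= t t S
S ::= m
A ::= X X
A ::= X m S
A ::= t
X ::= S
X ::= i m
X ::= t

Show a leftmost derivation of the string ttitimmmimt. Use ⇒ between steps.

S ⇒ ttS ⇒ ttiAt ⇒ ttiXmSt ⇒ ttiSmSt ⇒ ttiXimmSt ⇒ ttitimmSt ⇒ ttitimmXimt ⇒ ttitimmSimt ⇒ ttitimmmimt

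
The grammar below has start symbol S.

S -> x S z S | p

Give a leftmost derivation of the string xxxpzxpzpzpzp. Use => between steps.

S => xSzS => xxSzSzS => xxxSzSzSzS => xxxpzSzSzS => xxxpzxSzSzSzS => xxxpzxpzSzSzS => xxxpzxpzpzSzS => xxxpzxpzpzpzS => xxxpzxpzpzpzp

S => xSzS   [S -> x S z S]
xSzS => xxSzSzS   [S -> x S z S]
xxSzSzS => xxxSzSzSzS   [S -> x S z S]
xxxSzSzSzS => xxxpzSzSzS   [S -> p]
xxxpzSzSzS => xxxpzxSzSzSzS   [S -> x S z S]
xxxpzxSzSzSzS => xxxpzxpzSzSzS   [S -> p]
xxxpzxpzSzSzS => xxxpzxpzpzSzS   [S -> p]
xxxpzxpzpzSzS => xxxpzxpzpzpzS   [S -> p]
xxxpzxpzpzpzS => xxxpzxpzpzpzp   [S -> p]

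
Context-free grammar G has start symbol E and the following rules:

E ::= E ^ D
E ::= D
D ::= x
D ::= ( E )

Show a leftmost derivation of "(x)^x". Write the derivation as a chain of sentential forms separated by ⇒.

E⇒E^D⇒D^D⇒(E)^D⇒(D)^D⇒(x)^D⇒(x)^x

E ⇒ E^D   [E ::= E ^ D]
E^D ⇒ D^D   [E ::= D]
D^D ⇒ (E)^D   [D ::= ( E )]
(E)^D ⇒ (D)^D   [E ::= D]
(D)^D ⇒ (x)^D   [D ::= x]
(x)^D ⇒ (x)^x   [D ::= x]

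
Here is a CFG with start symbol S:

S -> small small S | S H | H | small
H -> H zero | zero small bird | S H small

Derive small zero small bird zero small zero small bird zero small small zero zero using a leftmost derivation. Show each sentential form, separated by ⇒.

S ⇒ H   [S -> H]
H ⇒ H zero   [H -> H zero]
H zero ⇒ H zero zero   [H -> H zero]
H zero zero ⇒ S H small zero zero   [H -> S H small]
S H small zero zero ⇒ S H H small zero zero   [S -> S H]
S H H small zero zero ⇒ small H H small zero zero   [S -> small]
small H H small zero zero ⇒ small H zero H small zero zero   [H -> H zero]
small H zero H small zero zero ⇒ small zero small bird zero H small zero zero   [H -> zero small bird]
small zero small bird zero H small zero zero ⇒ small zero small bird zero S H small small zero zero   [H -> S H small]
small zero small bird zero S H small small zero zero ⇒ small zero small bird zero small H small small zero zero   [S -> small]
small zero small bird zero small H small small zero zero ⇒ small zero small bird zero small H zero small small zero zero   [H -> H zero]
small zero small bird zero small H zero small small zero zero ⇒ small zero small bird zero small zero small bird zero small small zero zero   [H -> zero small bird]

S ⇒ H ⇒ H zero ⇒ H zero zero ⇒ S H small zero zero ⇒ S H H small zero zero ⇒ small H H small zero zero ⇒ small H zero H small zero zero ⇒ small zero small bird zero H small zero zero ⇒ small zero small bird zero S H small small zero zero ⇒ small zero small bird zero small H small small zero zero ⇒ small zero small bird zero small H zero small small zero zero ⇒ small zero small bird zero small zero small bird zero small small zero zero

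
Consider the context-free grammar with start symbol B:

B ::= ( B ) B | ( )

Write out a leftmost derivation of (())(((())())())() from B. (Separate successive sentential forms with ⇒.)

B ⇒ (B)B ⇒ (())B ⇒ (())(B)B ⇒ (())((B)B)B ⇒ (())(((B)B)B)B ⇒ (())(((())B)B)B ⇒ (())(((())())B)B ⇒ (())(((())())())B ⇒ (())(((())())())()

B ⇒ (B)B   [B ::= ( B ) B]
(B)B ⇒ (())B   [B ::= ( )]
(())B ⇒ (())(B)B   [B ::= ( B ) B]
(())(B)B ⇒ (())((B)B)B   [B ::= ( B ) B]
(())((B)B)B ⇒ (())(((B)B)B)B   [B ::= ( B ) B]
(())(((B)B)B)B ⇒ (())(((())B)B)B   [B ::= ( )]
(())(((())B)B)B ⇒ (())(((())())B)B   [B ::= ( )]
(())(((())())B)B ⇒ (())(((())())())B   [B ::= ( )]
(())(((())())())B ⇒ (())(((())())())()   [B ::= ( )]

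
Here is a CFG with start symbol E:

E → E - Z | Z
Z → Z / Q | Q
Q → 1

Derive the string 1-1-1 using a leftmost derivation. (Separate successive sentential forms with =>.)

E => E-Z => E-Z-Z => Z-Z-Z => Q-Z-Z => 1-Z-Z => 1-Q-Z => 1-1-Z => 1-1-Q => 1-1-1

E => E-Z   [E → E - Z]
E-Z => E-Z-Z   [E → E - Z]
E-Z-Z => Z-Z-Z   [E → Z]
Z-Z-Z => Q-Z-Z   [Z → Q]
Q-Z-Z => 1-Z-Z   [Q → 1]
1-Z-Z => 1-Q-Z   [Z → Q]
1-Q-Z => 1-1-Z   [Q → 1]
1-1-Z => 1-1-Q   [Z → Q]
1-1-Q => 1-1-1   [Q → 1]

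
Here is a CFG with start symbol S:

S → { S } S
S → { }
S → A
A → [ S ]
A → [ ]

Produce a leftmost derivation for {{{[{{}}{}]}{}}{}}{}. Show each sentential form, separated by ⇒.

S⇒{S}S⇒{{S}S}S⇒{{{S}S}S}S⇒{{{A}S}S}S⇒{{{[S]}S}S}S⇒{{{[{S}S]}S}S}S⇒{{{[{{}}S]}S}S}S⇒{{{[{{}}{}]}S}S}S⇒{{{[{{}}{}]}{}}S}S⇒{{{[{{}}{}]}{}}{}}S⇒{{{[{{}}{}]}{}}{}}{}

S ⇒ {S}S   [S → { S } S]
{S}S ⇒ {{S}S}S   [S → { S } S]
{{S}S}S ⇒ {{{S}S}S}S   [S → { S } S]
{{{S}S}S}S ⇒ {{{A}S}S}S   [S → A]
{{{A}S}S}S ⇒ {{{[S]}S}S}S   [A → [ S ]]
{{{[S]}S}S}S ⇒ {{{[{S}S]}S}S}S   [S → { S } S]
{{{[{S}S]}S}S}S ⇒ {{{[{{}}S]}S}S}S   [S → { }]
{{{[{{}}S]}S}S}S ⇒ {{{[{{}}{}]}S}S}S   [S → { }]
{{{[{{}}{}]}S}S}S ⇒ {{{[{{}}{}]}{}}S}S   [S → { }]
{{{[{{}}{}]}{}}S}S ⇒ {{{[{{}}{}]}{}}{}}S   [S → { }]
{{{[{{}}{}]}{}}{}}S ⇒ {{{[{{}}{}]}{}}{}}{}   [S → { }]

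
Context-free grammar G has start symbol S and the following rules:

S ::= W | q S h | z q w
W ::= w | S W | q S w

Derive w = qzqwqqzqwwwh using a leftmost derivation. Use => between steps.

S => qSh   [S ::= q S h]
qSh => qWh   [S ::= W]
qWh => qSWh   [W ::= S W]
qSWh => qzqwWh   [S ::= z q w]
qzqwWh => qzqwqSwh   [W ::= q S w]
qzqwqSwh => qzqwqWwh   [S ::= W]
qzqwqWwh => qzqwqqSwwh   [W ::= q S w]
qzqwqqSwwh => qzqwqqzqwwwh   [S ::= z q w]

S=>qSh=>qWh=>qSWh=>qzqwWh=>qzqwqSwh=>qzqwqWwh=>qzqwqqSwwh=>qzqwqqzqwwwh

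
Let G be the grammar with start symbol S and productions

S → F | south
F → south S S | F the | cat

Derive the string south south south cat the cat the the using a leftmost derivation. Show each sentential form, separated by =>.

S => F => south S S => south south S => south south F => south south south S S => south south south F S => south south south F the S => south south south cat the S => south south south cat the F => south south south cat the F the => south south south cat the F the the => south south south cat the cat the the

S => F   [S → F]
F => south S S   [F → south S S]
south S S => south south S   [S → south]
south south S => south south F   [S → F]
south south F => south south south S S   [F → south S S]
south south south S S => south south south F S   [S → F]
south south south F S => south south south F the S   [F → F the]
south south south F the S => south south south cat the S   [F → cat]
south south south cat the S => south south south cat the F   [S → F]
south south south cat the F => south south south cat the F the   [F → F the]
south south south cat the F the => south south south cat the F the the   [F → F the]
south south south cat the F the the => south south south cat the cat the the   [F → cat]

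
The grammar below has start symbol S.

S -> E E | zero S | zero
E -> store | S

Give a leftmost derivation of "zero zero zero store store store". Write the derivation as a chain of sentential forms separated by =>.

S => E E => S E => zero S E => zero zero E => zero zero S => zero zero zero S => zero zero zero E E => zero zero zero S E => zero zero zero E E E => zero zero zero store E E => zero zero zero store store E => zero zero zero store store store

S => E E   [S -> E E]
E E => S E   [E -> S]
S E => zero S E   [S -> zero S]
zero S E => zero zero E   [S -> zero]
zero zero E => zero zero S   [E -> S]
zero zero S => zero zero zero S   [S -> zero S]
zero zero zero S => zero zero zero E E   [S -> E E]
zero zero zero E E => zero zero zero S E   [E -> S]
zero zero zero S E => zero zero zero E E E   [S -> E E]
zero zero zero E E E => zero zero zero store E E   [E -> store]
zero zero zero store E E => zero zero zero store store E   [E -> store]
zero zero zero store store E => zero zero zero store store store   [E -> store]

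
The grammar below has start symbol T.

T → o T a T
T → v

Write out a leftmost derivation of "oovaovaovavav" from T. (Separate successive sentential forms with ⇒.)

T ⇒ oTaT ⇒ ooTaTaT ⇒ oovaTaT ⇒ oovaoTaTaT ⇒ oovaovaTaT ⇒ oovaovaoTaTaT ⇒ oovaovaovaTaT ⇒ oovaovaovavaT ⇒ oovaovaovavav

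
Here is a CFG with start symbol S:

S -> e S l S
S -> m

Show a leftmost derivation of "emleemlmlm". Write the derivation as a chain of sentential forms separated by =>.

S => eSlS => emlS => emleSlS => emleeSlSlS => emleemlSlS => emleemlmlS => emleemlmlm

S => eSlS   [S -> e S l S]
eSlS => emlS   [S -> m]
emlS => emleSlS   [S -> e S l S]
emleSlS => emleeSlSlS   [S -> e S l S]
emleeSlSlS => emleemlSlS   [S -> m]
emleemlSlS => emleemlmlS   [S -> m]
emleemlmlS => emleemlmlm   [S -> m]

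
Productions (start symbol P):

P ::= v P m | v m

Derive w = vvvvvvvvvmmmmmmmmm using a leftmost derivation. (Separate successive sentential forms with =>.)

P=>vPm=>vvPmm=>vvvPmmm=>vvvvPmmmm=>vvvvvPmmmmm=>vvvvvvPmmmmmm=>vvvvvvvPmmmmmmm=>vvvvvvvvPmmmmmmmm=>vvvvvvvvvmmmmmmmmm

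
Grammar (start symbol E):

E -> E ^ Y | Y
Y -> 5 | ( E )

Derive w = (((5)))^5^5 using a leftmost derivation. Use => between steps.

E => E^Y   [E -> E ^ Y]
E^Y => E^Y^Y   [E -> E ^ Y]
E^Y^Y => Y^Y^Y   [E -> Y]
Y^Y^Y => (E)^Y^Y   [Y -> ( E )]
(E)^Y^Y => (Y)^Y^Y   [E -> Y]
(Y)^Y^Y => ((E))^Y^Y   [Y -> ( E )]
((E))^Y^Y => ((Y))^Y^Y   [E -> Y]
((Y))^Y^Y => (((E)))^Y^Y   [Y -> ( E )]
(((E)))^Y^Y => (((Y)))^Y^Y   [E -> Y]
(((Y)))^Y^Y => (((5)))^Y^Y   [Y -> 5]
(((5)))^Y^Y => (((5)))^5^Y   [Y -> 5]
(((5)))^5^Y => (((5)))^5^5   [Y -> 5]

E => E^Y => E^Y^Y => Y^Y^Y => (E)^Y^Y => (Y)^Y^Y => ((E))^Y^Y => ((Y))^Y^Y => (((E)))^Y^Y => (((Y)))^Y^Y => (((5)))^Y^Y => (((5)))^5^Y => (((5)))^5^5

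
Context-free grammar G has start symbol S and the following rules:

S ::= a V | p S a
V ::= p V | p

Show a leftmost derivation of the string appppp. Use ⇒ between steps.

S ⇒ aV   [S ::= a V]
aV ⇒ apV   [V ::= p V]
apV ⇒ appV   [V ::= p V]
appV ⇒ apppV   [V ::= p V]
apppV ⇒ appppV   [V ::= p V]
appppV ⇒ appppp   [V ::= p]

S⇒aV⇒apV⇒appV⇒apppV⇒appppV⇒appppp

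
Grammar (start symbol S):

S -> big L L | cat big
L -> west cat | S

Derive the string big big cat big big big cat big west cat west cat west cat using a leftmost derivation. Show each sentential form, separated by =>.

S => big L L   [S -> big L L]
big L L => big S L   [L -> S]
big S L => big big L L L   [S -> big L L]
big big L L L => big big S L L   [L -> S]
big big S L L => big big cat big L L   [S -> cat big]
big big cat big L L => big big cat big S L   [L -> S]
big big cat big S L => big big cat big big L L L   [S -> big L L]
big big cat big big L L L => big big cat big big S L L   [L -> S]
big big cat big big S L L => big big cat big big big L L L L   [S -> big L L]
big big cat big big big L L L L => big big cat big big big S L L L   [L -> S]
big big cat big big big S L L L => big big cat big big big cat big L L L   [S -> cat big]
big big cat big big big cat big L L L => big big cat big big big cat big west cat L L   [L -> west cat]
big big cat big big big cat big west cat L L => big big cat big big big cat big west cat west cat L   [L -> west cat]
big big cat big big big cat big west cat west cat L => big big cat big big big cat big west cat west cat west cat   [L -> west cat]

S => big L L => big S L => big big L L L => big big S L L => big big cat big L L => big big cat big S L => big big cat big big L L L => big big cat big big S L L => big big cat big big big L L L L => big big cat big big big S L L L => big big cat big big big cat big L L L => big big cat big big big cat big west cat L L => big big cat big big big cat big west cat west cat L => big big cat big big big cat big west cat west cat west cat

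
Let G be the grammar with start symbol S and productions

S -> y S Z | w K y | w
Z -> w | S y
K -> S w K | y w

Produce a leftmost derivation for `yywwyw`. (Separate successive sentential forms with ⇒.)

S⇒ySZ⇒yySZZ⇒yywZZ⇒yywSyZ⇒yywwyZ⇒yywwyw

S ⇒ ySZ   [S -> y S Z]
ySZ ⇒ yySZZ   [S -> y S Z]
yySZZ ⇒ yywZZ   [S -> w]
yywZZ ⇒ yywSyZ   [Z -> S y]
yywSyZ ⇒ yywwyZ   [S -> w]
yywwyZ ⇒ yywwyw   [Z -> w]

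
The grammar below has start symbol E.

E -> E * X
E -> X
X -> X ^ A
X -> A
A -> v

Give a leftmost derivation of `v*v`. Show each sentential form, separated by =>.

E => E*X => X*X => A*X => v*X => v*A => v*v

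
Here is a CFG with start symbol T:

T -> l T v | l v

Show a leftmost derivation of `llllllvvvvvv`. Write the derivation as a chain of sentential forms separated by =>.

T => lTv => llTvv => lllTvvv => llllTvvvv => lllllTvvvvv => llllllvvvvvv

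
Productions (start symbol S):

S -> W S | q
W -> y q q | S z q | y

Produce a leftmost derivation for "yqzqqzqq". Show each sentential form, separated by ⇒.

S ⇒ WS   [S -> W S]
WS ⇒ SzqS   [W -> S z q]
SzqS ⇒ WSzqS   [S -> W S]
WSzqS ⇒ ySzqS   [W -> y]
ySzqS ⇒ yWSzqS   [S -> W S]
yWSzqS ⇒ ySzqSzqS   [W -> S z q]
ySzqSzqS ⇒ yqzqSzqS   [S -> q]
yqzqSzqS ⇒ yqzqqzqS   [S -> q]
yqzqqzqS ⇒ yqzqqzqq   [S -> q]

S⇒WS⇒SzqS⇒WSzqS⇒ySzqS⇒yWSzqS⇒ySzqSzqS⇒yqzqSzqS⇒yqzqqzqS⇒yqzqqzqq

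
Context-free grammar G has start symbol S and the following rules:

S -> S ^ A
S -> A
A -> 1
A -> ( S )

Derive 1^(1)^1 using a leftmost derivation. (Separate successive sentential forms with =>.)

S => S^A => S^A^A => A^A^A => 1^A^A => 1^(S)^A => 1^(A)^A => 1^(1)^A => 1^(1)^1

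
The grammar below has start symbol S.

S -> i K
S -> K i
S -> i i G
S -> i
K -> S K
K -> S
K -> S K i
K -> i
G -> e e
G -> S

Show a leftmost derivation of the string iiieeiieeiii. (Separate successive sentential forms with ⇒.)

S⇒Ki⇒SKi⇒iKi⇒iSKi⇒iiiGKi⇒iiieeKi⇒iiieeSKii⇒iiieeiiGKii⇒iiieeiieeKii⇒iiieeiieeiii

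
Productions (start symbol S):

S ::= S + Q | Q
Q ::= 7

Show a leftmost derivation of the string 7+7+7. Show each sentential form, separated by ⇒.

S⇒S+Q⇒S+Q+Q⇒Q+Q+Q⇒7+Q+Q⇒7+7+Q⇒7+7+7

S ⇒ S+Q   [S ::= S + Q]
S+Q ⇒ S+Q+Q   [S ::= S + Q]
S+Q+Q ⇒ Q+Q+Q   [S ::= Q]
Q+Q+Q ⇒ 7+Q+Q   [Q ::= 7]
7+Q+Q ⇒ 7+7+Q   [Q ::= 7]
7+7+Q ⇒ 7+7+7   [Q ::= 7]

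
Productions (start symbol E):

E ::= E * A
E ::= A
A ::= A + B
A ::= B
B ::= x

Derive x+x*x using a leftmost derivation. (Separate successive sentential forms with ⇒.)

E ⇒ E*A   [E ::= E * A]
E*A ⇒ A*A   [E ::= A]
A*A ⇒ A+B*A   [A ::= A + B]
A+B*A ⇒ B+B*A   [A ::= B]
B+B*A ⇒ x+B*A   [B ::= x]
x+B*A ⇒ x+x*A   [B ::= x]
x+x*A ⇒ x+x*B   [A ::= B]
x+x*B ⇒ x+x*x   [B ::= x]

E ⇒ E*A ⇒ A*A ⇒ A+B*A ⇒ B+B*A ⇒ x+B*A ⇒ x+x*A ⇒ x+x*B ⇒ x+x*x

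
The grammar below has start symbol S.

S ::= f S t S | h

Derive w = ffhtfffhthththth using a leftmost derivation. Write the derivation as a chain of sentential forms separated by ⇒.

S ⇒ fStS   [S ::= f S t S]
fStS ⇒ ffStStS   [S ::= f S t S]
ffStStS ⇒ ffhtStS   [S ::= h]
ffhtStS ⇒ ffhtfStStS   [S ::= f S t S]
ffhtfStStS ⇒ ffhtffStStStS   [S ::= f S t S]
ffhtffStStStS ⇒ ffhtfffStStStStS   [S ::= f S t S]
ffhtfffStStStStS ⇒ ffhtfffhtStStStS   [S ::= h]
ffhtfffhtStStStS ⇒ ffhtfffhthtStStS   [S ::= h]
ffhtfffhthtStStS ⇒ ffhtfffhththtStS   [S ::= h]
ffhtfffhththtStS ⇒ ffhtfffhthththtS   [S ::= h]
ffhtfffhthththtS ⇒ ffhtfffhthththth   [S ::= h]

S ⇒ fStS ⇒ ffStStS ⇒ ffhtStS ⇒ ffhtfStStS ⇒ ffhtffStStStS ⇒ ffhtfffStStStStS ⇒ ffhtfffhtStStStS ⇒ ffhtfffhthtStStS ⇒ ffhtfffhththtStS ⇒ ffhtfffhthththtS ⇒ ffhtfffhthththth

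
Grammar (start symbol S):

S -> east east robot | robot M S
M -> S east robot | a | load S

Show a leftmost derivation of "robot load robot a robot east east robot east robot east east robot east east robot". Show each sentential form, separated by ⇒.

S ⇒ robot M S ⇒ robot load S S ⇒ robot load robot M S S ⇒ robot load robot a S S ⇒ robot load robot a robot M S S ⇒ robot load robot a robot S east robot S S ⇒ robot load robot a robot east east robot east robot S S ⇒ robot load robot a robot east east robot east robot east east robot S ⇒ robot load robot a robot east east robot east robot east east robot east east robot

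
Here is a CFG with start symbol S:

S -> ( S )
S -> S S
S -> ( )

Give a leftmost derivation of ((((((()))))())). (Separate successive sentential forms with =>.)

S => (S) => ((S)) => ((SS)) => (((S)S)) => ((((S))S)) => (((((S)))S)) => ((((((S))))S)) => ((((((()))))S)) => ((((((()))))()))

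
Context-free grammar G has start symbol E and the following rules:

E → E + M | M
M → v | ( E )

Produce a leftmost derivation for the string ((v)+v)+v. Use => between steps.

E => E+M => M+M => (E)+M => (E+M)+M => (M+M)+M => ((E)+M)+M => ((M)+M)+M => ((v)+M)+M => ((v)+v)+M => ((v)+v)+v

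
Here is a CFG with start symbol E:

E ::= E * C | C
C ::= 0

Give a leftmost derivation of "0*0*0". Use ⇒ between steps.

E ⇒ E*C ⇒ E*C*C ⇒ C*C*C ⇒ 0*C*C ⇒ 0*0*C ⇒ 0*0*0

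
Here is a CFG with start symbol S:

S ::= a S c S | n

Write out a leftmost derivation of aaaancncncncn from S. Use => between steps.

S => aScS   [S ::= a S c S]
aScS => aaScScS   [S ::= a S c S]
aaScScS => aaaScScScS   [S ::= a S c S]
aaaScScScS => aaaaScScScScS   [S ::= a S c S]
aaaaScScScScS => aaaancScScScS   [S ::= n]
aaaancScScScS => aaaancncScScS   [S ::= n]
aaaancncScScS => aaaancncncScS   [S ::= n]
aaaancncncScS => aaaancncncncS   [S ::= n]
aaaancncncncS => aaaancncncncn   [S ::= n]

S => aScS => aaScScS => aaaScScScS => aaaaScScScScS => aaaancScScScS => aaaancncScScS => aaaancncncScS => aaaancncncncS => aaaancncncncn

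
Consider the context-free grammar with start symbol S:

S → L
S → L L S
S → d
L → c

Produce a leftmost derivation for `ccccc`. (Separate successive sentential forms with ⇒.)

S ⇒ LLS ⇒ cLS ⇒ ccS ⇒ ccLLS ⇒ cccLS ⇒ ccccS ⇒ ccccL ⇒ ccccc

S ⇒ LLS   [S → L L S]
LLS ⇒ cLS   [L → c]
cLS ⇒ ccS   [L → c]
ccS ⇒ ccLLS   [S → L L S]
ccLLS ⇒ cccLS   [L → c]
cccLS ⇒ ccccS   [L → c]
ccccS ⇒ ccccL   [S → L]
ccccL ⇒ ccccc   [L → c]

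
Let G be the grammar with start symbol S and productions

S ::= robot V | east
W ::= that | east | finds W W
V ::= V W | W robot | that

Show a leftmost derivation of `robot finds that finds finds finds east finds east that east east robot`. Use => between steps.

S => robot V => robot W robot => robot finds W W robot => robot finds that W robot => robot finds that finds W W robot => robot finds that finds finds W W W robot => robot finds that finds finds finds W W W W robot => robot finds that finds finds finds east W W W robot => robot finds that finds finds finds east finds W W W W robot => robot finds that finds finds finds east finds east W W W robot => robot finds that finds finds finds east finds east that W W robot => robot finds that finds finds finds east finds east that east W robot => robot finds that finds finds finds east finds east that east east robot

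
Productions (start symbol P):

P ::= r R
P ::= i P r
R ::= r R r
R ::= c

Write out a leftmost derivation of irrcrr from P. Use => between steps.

P => iPr => irRr => irrRrr => irrcrr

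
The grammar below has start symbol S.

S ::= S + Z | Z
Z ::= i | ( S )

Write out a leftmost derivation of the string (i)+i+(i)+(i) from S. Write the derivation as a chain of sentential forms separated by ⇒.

S ⇒ S+Z   [S ::= S + Z]
S+Z ⇒ S+Z+Z   [S ::= S + Z]
S+Z+Z ⇒ S+Z+Z+Z   [S ::= S + Z]
S+Z+Z+Z ⇒ Z+Z+Z+Z   [S ::= Z]
Z+Z+Z+Z ⇒ (S)+Z+Z+Z   [Z ::= ( S )]
(S)+Z+Z+Z ⇒ (Z)+Z+Z+Z   [S ::= Z]
(Z)+Z+Z+Z ⇒ (i)+Z+Z+Z   [Z ::= i]
(i)+Z+Z+Z ⇒ (i)+i+Z+Z   [Z ::= i]
(i)+i+Z+Z ⇒ (i)+i+(S)+Z   [Z ::= ( S )]
(i)+i+(S)+Z ⇒ (i)+i+(Z)+Z   [S ::= Z]
(i)+i+(Z)+Z ⇒ (i)+i+(i)+Z   [Z ::= i]
(i)+i+(i)+Z ⇒ (i)+i+(i)+(S)   [Z ::= ( S )]
(i)+i+(i)+(S) ⇒ (i)+i+(i)+(Z)   [S ::= Z]
(i)+i+(i)+(Z) ⇒ (i)+i+(i)+(i)   [Z ::= i]

S ⇒ S+Z ⇒ S+Z+Z ⇒ S+Z+Z+Z ⇒ Z+Z+Z+Z ⇒ (S)+Z+Z+Z ⇒ (Z)+Z+Z+Z ⇒ (i)+Z+Z+Z ⇒ (i)+i+Z+Z ⇒ (i)+i+(S)+Z ⇒ (i)+i+(Z)+Z ⇒ (i)+i+(i)+Z ⇒ (i)+i+(i)+(S) ⇒ (i)+i+(i)+(Z) ⇒ (i)+i+(i)+(i)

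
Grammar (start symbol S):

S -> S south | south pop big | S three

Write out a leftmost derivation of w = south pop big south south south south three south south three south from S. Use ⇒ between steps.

S ⇒ S south   [S -> S south]
S south ⇒ S three south   [S -> S three]
S three south ⇒ S south three south   [S -> S south]
S south three south ⇒ S south south three south   [S -> S south]
S south south three south ⇒ S three south south three south   [S -> S three]
S three south south three south ⇒ S south three south south three south   [S -> S south]
S south three south south three south ⇒ S south south three south south three south   [S -> S south]
S south south three south south three south ⇒ S south south south three south south three south   [S -> S south]
S south south south three south south three south ⇒ S south south south south three south south three south   [S -> S south]
S south south south south three south south three south ⇒ south pop big south south south south three south south three south   [S -> south pop big]

S ⇒ S south ⇒ S three south ⇒ S south three south ⇒ S south south three south ⇒ S three south south three south ⇒ S south three south south three south ⇒ S south south three south south three south ⇒ S south south south three south south three south ⇒ S south south south south three south south three south ⇒ south pop big south south south south three south south three south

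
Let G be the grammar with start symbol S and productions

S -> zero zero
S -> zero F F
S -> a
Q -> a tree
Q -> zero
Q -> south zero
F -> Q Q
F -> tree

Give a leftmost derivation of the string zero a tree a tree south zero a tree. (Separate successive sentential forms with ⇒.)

S ⇒ zero F F ⇒ zero Q Q F ⇒ zero a tree Q F ⇒ zero a tree a tree F ⇒ zero a tree a tree Q Q ⇒ zero a tree a tree south zero Q ⇒ zero a tree a tree south zero a tree

S ⇒ zero F F   [S -> zero F F]
zero F F ⇒ zero Q Q F   [F -> Q Q]
zero Q Q F ⇒ zero a tree Q F   [Q -> a tree]
zero a tree Q F ⇒ zero a tree a tree F   [Q -> a tree]
zero a tree a tree F ⇒ zero a tree a tree Q Q   [F -> Q Q]
zero a tree a tree Q Q ⇒ zero a tree a tree south zero Q   [Q -> south zero]
zero a tree a tree south zero Q ⇒ zero a tree a tree south zero a tree   [Q -> a tree]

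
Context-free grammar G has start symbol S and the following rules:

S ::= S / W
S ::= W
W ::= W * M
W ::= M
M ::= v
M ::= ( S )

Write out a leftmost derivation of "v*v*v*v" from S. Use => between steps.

S => W   [S ::= W]
W => W*M   [W ::= W * M]
W*M => W*M*M   [W ::= W * M]
W*M*M => W*M*M*M   [W ::= W * M]
W*M*M*M => M*M*M*M   [W ::= M]
M*M*M*M => v*M*M*M   [M ::= v]
v*M*M*M => v*v*M*M   [M ::= v]
v*v*M*M => v*v*v*M   [M ::= v]
v*v*v*M => v*v*v*v   [M ::= v]

S => W => W*M => W*M*M => W*M*M*M => M*M*M*M => v*M*M*M => v*v*M*M => v*v*v*M => v*v*v*v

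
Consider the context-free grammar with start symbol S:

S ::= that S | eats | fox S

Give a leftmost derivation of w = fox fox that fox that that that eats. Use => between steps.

S => fox S => fox fox S => fox fox that S => fox fox that fox S => fox fox that fox that S => fox fox that fox that that S => fox fox that fox that that that S => fox fox that fox that that that eats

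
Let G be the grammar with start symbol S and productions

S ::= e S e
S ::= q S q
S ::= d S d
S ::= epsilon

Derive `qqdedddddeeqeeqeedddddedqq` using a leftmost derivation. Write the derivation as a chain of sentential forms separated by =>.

S => qSq => qqSqq => qqdSdqq => qqdeSedqq => qqdedSdedqq => qqdeddSddedqq => qqdedddSdddedqq => qqdeddddSddddedqq => qqdedddddSdddddedqq => qqdedddddeSedddddedqq => qqdedddddeeSeedddddedqq => qqdedddddeeqSqeedddddedqq => qqdedddddeeqeSeqeedddddedqq => qqdedddddeeqeeqeedddddedqq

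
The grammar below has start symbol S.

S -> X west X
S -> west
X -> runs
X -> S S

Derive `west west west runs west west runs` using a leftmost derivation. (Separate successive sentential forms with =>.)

S => X west X => S S west X => X west X S west X => S S west X S west X => west S west X S west X => west west west X S west X => west west west runs S west X => west west west runs west west X => west west west runs west west runs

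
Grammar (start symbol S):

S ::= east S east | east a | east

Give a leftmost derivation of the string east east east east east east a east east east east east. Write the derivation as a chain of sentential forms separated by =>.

S => east S east => east east S east east => east east east S east east east => east east east east S east east east east => east east east east east S east east east east east => east east east east east east a east east east east east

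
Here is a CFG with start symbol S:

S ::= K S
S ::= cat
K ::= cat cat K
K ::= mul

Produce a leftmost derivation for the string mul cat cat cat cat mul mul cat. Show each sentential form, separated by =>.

S => K S => mul S => mul K S => mul cat cat K S => mul cat cat cat cat K S => mul cat cat cat cat mul S => mul cat cat cat cat mul K S => mul cat cat cat cat mul mul S => mul cat cat cat cat mul mul cat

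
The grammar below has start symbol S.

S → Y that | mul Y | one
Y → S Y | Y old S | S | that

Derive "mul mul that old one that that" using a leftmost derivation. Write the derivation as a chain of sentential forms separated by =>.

S => Y that => S Y that => mul Y Y that => mul S Y that => mul mul Y Y that => mul mul Y old S Y that => mul mul that old S Y that => mul mul that old one Y that => mul mul that old one that that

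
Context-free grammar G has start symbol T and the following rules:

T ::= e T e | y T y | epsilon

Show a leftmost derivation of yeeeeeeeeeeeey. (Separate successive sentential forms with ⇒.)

T ⇒ yTy ⇒ yeTey ⇒ yeeTeey ⇒ yeeeTeeey ⇒ yeeeeTeeeey ⇒ yeeeeeTeeeeey ⇒ yeeeeeeTeeeeeey ⇒ yeeeeeeeeeeeey

T ⇒ yTy   [T ::= y T y]
yTy ⇒ yeTey   [T ::= e T e]
yeTey ⇒ yeeTeey   [T ::= e T e]
yeeTeey ⇒ yeeeTeeey   [T ::= e T e]
yeeeTeeey ⇒ yeeeeTeeeey   [T ::= e T e]
yeeeeTeeeey ⇒ yeeeeeTeeeeey   [T ::= e T e]
yeeeeeTeeeeey ⇒ yeeeeeeTeeeeeey   [T ::= e T e]
yeeeeeeTeeeeeey ⇒ yeeeeeeeeeeeey   [T ::= epsilon]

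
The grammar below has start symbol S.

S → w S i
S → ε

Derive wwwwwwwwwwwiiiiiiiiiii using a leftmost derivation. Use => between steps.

S => wSi   [S → w S i]
wSi => wwSii   [S → w S i]
wwSii => wwwSiii   [S → w S i]
wwwSiii => wwwwSiiii   [S → w S i]
wwwwSiiii => wwwwwSiiiii   [S → w S i]
wwwwwSiiiii => wwwwwwSiiiiii   [S → w S i]
wwwwwwSiiiiii => wwwwwwwSiiiiiii   [S → w S i]
wwwwwwwSiiiiiii => wwwwwwwwSiiiiiiii   [S → w S i]
wwwwwwwwSiiiiiiii => wwwwwwwwwSiiiiiiiii   [S → w S i]
wwwwwwwwwSiiiiiiiii => wwwwwwwwwwSiiiiiiiiii   [S → w S i]
wwwwwwwwwwSiiiiiiiiii => wwwwwwwwwwwSiiiiiiiiiii   [S → w S i]
wwwwwwwwwwwSiiiiiiiiiii => wwwwwwwwwwwiiiiiiiiiii   [S → ε]

S => wSi => wwSii => wwwSiii => wwwwSiiii => wwwwwSiiiii => wwwwwwSiiiiii => wwwwwwwSiiiiiii => wwwwwwwwSiiiiiiii => wwwwwwwwwSiiiiiiiii => wwwwwwwwwwSiiiiiiiiii => wwwwwwwwwwwSiiiiiiiiiii => wwwwwwwwwwwiiiiiiiiiii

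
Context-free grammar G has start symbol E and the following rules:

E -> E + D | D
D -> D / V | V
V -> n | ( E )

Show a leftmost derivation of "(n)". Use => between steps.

E => D => V => (E) => (D) => (V) => (n)

E => D   [E -> D]
D => V   [D -> V]
V => (E)   [V -> ( E )]
(E) => (D)   [E -> D]
(D) => (V)   [D -> V]
(V) => (n)   [V -> n]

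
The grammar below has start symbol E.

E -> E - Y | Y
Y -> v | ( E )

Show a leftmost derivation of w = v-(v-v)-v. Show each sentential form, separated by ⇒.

E ⇒ E-Y ⇒ E-Y-Y ⇒ Y-Y-Y ⇒ v-Y-Y ⇒ v-(E)-Y ⇒ v-(E-Y)-Y ⇒ v-(Y-Y)-Y ⇒ v-(v-Y)-Y ⇒ v-(v-v)-Y ⇒ v-(v-v)-v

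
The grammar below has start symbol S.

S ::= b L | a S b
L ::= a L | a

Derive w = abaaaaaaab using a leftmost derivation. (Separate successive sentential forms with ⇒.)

S ⇒ aSb   [S ::= a S b]
aSb ⇒ abLb   [S ::= b L]
abLb ⇒ abaLb   [L ::= a L]
abaLb ⇒ abaaLb   [L ::= a L]
abaaLb ⇒ abaaaLb   [L ::= a L]
abaaaLb ⇒ abaaaaLb   [L ::= a L]
abaaaaLb ⇒ abaaaaaLb   [L ::= a L]
abaaaaaLb ⇒ abaaaaaaLb   [L ::= a L]
abaaaaaaLb ⇒ abaaaaaaab   [L ::= a]

S⇒aSb⇒abLb⇒abaLb⇒abaaLb⇒abaaaLb⇒abaaaaLb⇒abaaaaaLb⇒abaaaaaaLb⇒abaaaaaaab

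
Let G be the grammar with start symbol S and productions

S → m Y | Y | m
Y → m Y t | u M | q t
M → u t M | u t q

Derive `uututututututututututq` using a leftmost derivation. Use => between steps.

S => Y   [S → Y]
Y => uM   [Y → u M]
uM => uutM   [M → u t M]
uutM => uututM   [M → u t M]
uututM => uutututM   [M → u t M]
uutututM => uututututM   [M → u t M]
uututututM => uutututututM   [M → u t M]
uutututututM => uututututututM   [M → u t M]
uututututututM => uutututututututM   [M → u t M]
uutututututututM => uututututututututM   [M → u t M]
uututututututututM => uutututututututututM   [M → u t M]
uutututututututututM => uututututututututututq   [M → u t q]

S => Y => uM => uutM => uututM => uutututM => uututututM => uutututututM => uututututututM => uutututututututM => uututututututututM => uutututututututututM => uututututututututututq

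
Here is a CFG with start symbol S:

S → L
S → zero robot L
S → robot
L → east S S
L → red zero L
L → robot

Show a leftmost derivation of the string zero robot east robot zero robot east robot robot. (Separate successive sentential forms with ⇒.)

S ⇒ zero robot L ⇒ zero robot east S S ⇒ zero robot east L S ⇒ zero robot east robot S ⇒ zero robot east robot zero robot L ⇒ zero robot east robot zero robot east S S ⇒ zero robot east robot zero robot east L S ⇒ zero robot east robot zero robot east robot S ⇒ zero robot east robot zero robot east robot robot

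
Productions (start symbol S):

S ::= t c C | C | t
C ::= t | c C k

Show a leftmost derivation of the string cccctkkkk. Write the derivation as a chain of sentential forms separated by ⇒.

S⇒C⇒cCk⇒ccCkk⇒cccCkkk⇒ccccCkkkk⇒cccctkkkk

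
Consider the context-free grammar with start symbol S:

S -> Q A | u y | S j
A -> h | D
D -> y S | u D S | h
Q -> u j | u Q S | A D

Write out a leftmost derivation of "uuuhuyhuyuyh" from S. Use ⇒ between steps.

S ⇒ QA ⇒ uQSA ⇒ uuQSSA ⇒ uuADSSA ⇒ uuDDSSA ⇒ uuuDSDSSA ⇒ uuuhSDSSA ⇒ uuuhuyDSSA ⇒ uuuhuyhSSA ⇒ uuuhuyhuySA ⇒ uuuhuyhuyuyA ⇒ uuuhuyhuyuyh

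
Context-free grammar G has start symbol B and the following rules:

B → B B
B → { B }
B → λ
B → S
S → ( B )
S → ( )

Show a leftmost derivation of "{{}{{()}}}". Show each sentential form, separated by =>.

B => {B}   [B → { B }]
{B} => {BB}   [B → B B]
{BB} => {BBB}   [B → B B]
{BBB} => {{B}BB}   [B → { B }]
{{B}BB} => {{}BB}   [B → λ]
{{}BB} => {{}{B}B}   [B → { B }]
{{}{B}B} => {{}{{B}}B}   [B → { B }]
{{}{{B}}B} => {{}{{S}}B}   [B → S]
{{}{{S}}B} => {{}{{()}}B}   [S → ( )]
{{}{{()}}B} => {{}{{()}}}   [B → λ]

B => {B} => {BB} => {BBB} => {{B}BB} => {{}BB} => {{}{B}B} => {{}{{B}}B} => {{}{{S}}B} => {{}{{()}}B} => {{}{{()}}}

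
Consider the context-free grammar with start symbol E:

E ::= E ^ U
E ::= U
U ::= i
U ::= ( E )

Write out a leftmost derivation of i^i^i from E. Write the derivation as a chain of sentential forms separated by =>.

E=>E^U=>E^U^U=>U^U^U=>i^U^U=>i^i^U=>i^i^i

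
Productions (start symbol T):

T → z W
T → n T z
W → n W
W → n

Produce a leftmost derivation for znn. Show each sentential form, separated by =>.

T => zW => znW => znn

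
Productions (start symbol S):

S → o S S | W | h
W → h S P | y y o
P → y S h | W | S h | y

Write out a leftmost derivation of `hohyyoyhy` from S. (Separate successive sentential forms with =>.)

S => W   [S → W]
W => hSP   [W → h S P]
hSP => hoSSP   [S → o S S]
hoSSP => hoWSP   [S → W]
hoWSP => hohSPSP   [W → h S P]
hohSPSP => hohWPSP   [S → W]
hohWPSP => hohyyoPSP   [W → y y o]
hohyyoPSP => hohyyoySP   [P → y]
hohyyoySP => hohyyoyhP   [S → h]
hohyyoyhP => hohyyoyhy   [P → y]

S=>W=>hSP=>hoSSP=>hoWSP=>hohSPSP=>hohWPSP=>hohyyoPSP=>hohyyoySP=>hohyyoyhP=>hohyyoyhy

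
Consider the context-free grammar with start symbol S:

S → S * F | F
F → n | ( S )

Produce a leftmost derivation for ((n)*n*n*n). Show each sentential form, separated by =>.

S=>F=>(S)=>(S*F)=>(S*F*F)=>(S*F*F*F)=>(F*F*F*F)=>((S)*F*F*F)=>((F)*F*F*F)=>((n)*F*F*F)=>((n)*n*F*F)=>((n)*n*n*F)=>((n)*n*n*n)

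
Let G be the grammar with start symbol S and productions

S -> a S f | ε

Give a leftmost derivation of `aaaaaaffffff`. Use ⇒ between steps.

S ⇒ aSf   [S -> a S f]
aSf ⇒ aaSff   [S -> a S f]
aaSff ⇒ aaaSfff   [S -> a S f]
aaaSfff ⇒ aaaaSffff   [S -> a S f]
aaaaSffff ⇒ aaaaaSfffff   [S -> a S f]
aaaaaSfffff ⇒ aaaaaaSffffff   [S -> a S f]
aaaaaaSffffff ⇒ aaaaaaffffff   [S -> ε]

S ⇒ aSf ⇒ aaSff ⇒ aaaSfff ⇒ aaaaSffff ⇒ aaaaaSfffff ⇒ aaaaaaSffffff ⇒ aaaaaaffffff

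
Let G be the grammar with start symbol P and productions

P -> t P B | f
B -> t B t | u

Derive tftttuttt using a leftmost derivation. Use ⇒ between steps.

P ⇒ tPB   [P -> t P B]
tPB ⇒ tfB   [P -> f]
tfB ⇒ tftBt   [B -> t B t]
tftBt ⇒ tfttBtt   [B -> t B t]
tfttBtt ⇒ tftttBttt   [B -> t B t]
tftttBttt ⇒ tftttuttt   [B -> u]

P ⇒ tPB ⇒ tfB ⇒ tftBt ⇒ tfttBtt ⇒ tftttBttt ⇒ tftttuttt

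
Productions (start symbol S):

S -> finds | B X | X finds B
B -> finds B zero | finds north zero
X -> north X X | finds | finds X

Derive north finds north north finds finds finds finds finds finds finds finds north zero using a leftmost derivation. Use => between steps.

S => X finds B   [S -> X finds B]
X finds B => north X X finds B   [X -> north X X]
north X X finds B => north finds X X finds B   [X -> finds X]
north finds X X finds B => north finds north X X X finds B   [X -> north X X]
north finds north X X X finds B => north finds north north X X X X finds B   [X -> north X X]
north finds north north X X X X finds B => north finds north north finds X X X X finds B   [X -> finds X]
north finds north north finds X X X X finds B => north finds north north finds finds X X X finds B   [X -> finds]
north finds north north finds finds X X X finds B => north finds north north finds finds finds X X X finds B   [X -> finds X]
north finds north north finds finds finds X X X finds B => north finds north north finds finds finds finds X X finds B   [X -> finds]
north finds north north finds finds finds finds X X finds B => north finds north north finds finds finds finds finds X finds B   [X -> finds]
north finds north north finds finds finds finds finds X finds B => north finds north north finds finds finds finds finds finds finds B   [X -> finds]
north finds north north finds finds finds finds finds finds finds B => north finds north north finds finds finds finds finds finds finds finds north zero   [B -> finds north zero]

S => X finds B => north X X finds B => north finds X X finds B => north finds north X X X finds B => north finds north north X X X X finds B => north finds north north finds X X X X finds B => north finds north north finds finds X X X finds B => north finds north north finds finds finds X X X finds B => north finds north north finds finds finds finds X X finds B => north finds north north finds finds finds finds finds X finds B => north finds north north finds finds finds finds finds finds finds B => north finds north north finds finds finds finds finds finds finds finds north zero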